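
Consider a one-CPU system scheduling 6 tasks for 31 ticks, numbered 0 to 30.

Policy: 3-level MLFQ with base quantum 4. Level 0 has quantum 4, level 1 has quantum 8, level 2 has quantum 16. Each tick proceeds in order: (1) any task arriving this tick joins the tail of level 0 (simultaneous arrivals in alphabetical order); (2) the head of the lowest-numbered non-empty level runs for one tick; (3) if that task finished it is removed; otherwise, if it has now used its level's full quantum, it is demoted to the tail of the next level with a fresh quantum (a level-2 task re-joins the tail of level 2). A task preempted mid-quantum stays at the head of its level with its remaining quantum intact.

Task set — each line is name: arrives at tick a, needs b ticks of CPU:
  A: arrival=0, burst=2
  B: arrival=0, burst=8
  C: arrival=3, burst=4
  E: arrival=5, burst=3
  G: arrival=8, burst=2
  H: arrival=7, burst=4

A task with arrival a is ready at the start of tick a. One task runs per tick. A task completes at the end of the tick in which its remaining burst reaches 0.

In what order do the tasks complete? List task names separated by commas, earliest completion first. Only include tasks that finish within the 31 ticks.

completion order = A, C, E, H, G, B

t=0: L0/L1/L2 = AB/-/- → run A
t=1: L0/L1/L2 = AB/-/- → run A
t=2: L0/L1/L2 = B/-/- → run B
t=3: L0/L1/L2 = BC/-/- → run B
t=4: L0/L1/L2 = BC/-/- → run B
t=5: L0/L1/L2 = BCE/-/- → run B
t=6: L0/L1/L2 = CE/B/- → run C
t=7: L0/L1/L2 = CEH/B/- → run C
t=8: L0/L1/L2 = CEHG/B/- → run C
t=9: L0/L1/L2 = CEHG/B/- → run C
t=10: L0/L1/L2 = EHG/B/- → run E
t=11: L0/L1/L2 = EHG/B/- → run E
t=12: L0/L1/L2 = EHG/B/- → run E
t=13: L0/L1/L2 = HG/B/- → run H
t=14: L0/L1/L2 = HG/B/- → run H
t=15: L0/L1/L2 = HG/B/- → run H
t=16: L0/L1/L2 = HG/B/- → run H
t=17: L0/L1/L2 = G/B/- → run G
t=18: L0/L1/L2 = G/B/- → run G
t=19: L0/L1/L2 = -/B/- → run B
t=20: L0/L1/L2 = -/B/- → run B
t=21: L0/L1/L2 = -/B/- → run B
t=22: L0/L1/L2 = -/B/- → run B
t=23: (idle)
t=24: (idle)
t=25: (idle)
t=26: (idle)
t=27: (idle)
t=28: (idle)
t=29: (idle)
t=30: (idle)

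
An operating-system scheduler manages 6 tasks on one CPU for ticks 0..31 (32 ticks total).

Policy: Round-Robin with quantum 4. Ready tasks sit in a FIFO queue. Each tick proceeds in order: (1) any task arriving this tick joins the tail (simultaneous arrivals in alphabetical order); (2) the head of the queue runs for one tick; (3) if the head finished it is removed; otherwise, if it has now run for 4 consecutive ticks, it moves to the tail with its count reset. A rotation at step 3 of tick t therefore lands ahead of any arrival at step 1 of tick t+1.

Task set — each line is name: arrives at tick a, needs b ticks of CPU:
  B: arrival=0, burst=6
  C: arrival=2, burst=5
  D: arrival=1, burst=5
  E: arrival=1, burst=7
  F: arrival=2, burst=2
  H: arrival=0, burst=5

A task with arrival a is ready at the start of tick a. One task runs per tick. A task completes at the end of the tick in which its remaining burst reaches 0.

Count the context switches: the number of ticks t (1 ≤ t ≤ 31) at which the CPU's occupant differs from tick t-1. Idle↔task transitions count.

context switches = 11

t=0: queue=[B,H] q_used=0 → run B
t=1: queue=[B,H,D,E] q_used=1 → run B
t=2: queue=[B,H,D,E,C,F] q_used=2 → run B
t=3: queue=[B,H,D,E,C,F] q_used=3 → run B
t=4: queue=[H,D,E,C,F,B] q_used=0 → run H
t=5: queue=[H,D,E,C,F,B] q_used=1 → run H
t=6: queue=[H,D,E,C,F,B] q_used=2 → run H
t=7: queue=[H,D,E,C,F,B] q_used=3 → run H
t=8: queue=[D,E,C,F,B,H] q_used=0 → run D
t=9: queue=[D,E,C,F,B,H] q_used=1 → run D
t=10: queue=[D,E,C,F,B,H] q_used=2 → run D
t=11: queue=[D,E,C,F,B,H] q_used=3 → run D
t=12: queue=[E,C,F,B,H,D] q_used=0 → run E
t=13: queue=[E,C,F,B,H,D] q_used=1 → run E
t=14: queue=[E,C,F,B,H,D] q_used=2 → run E
t=15: queue=[E,C,F,B,H,D] q_used=3 → run E
t=16: queue=[C,F,B,H,D,E] q_used=0 → run C
t=17: queue=[C,F,B,H,D,E] q_used=1 → run C
t=18: queue=[C,F,B,H,D,E] q_used=2 → run C
t=19: queue=[C,F,B,H,D,E] q_used=3 → run C
t=20: queue=[F,B,H,D,E,C] q_used=0 → run F
t=21: queue=[F,B,H,D,E,C] q_used=1 → run F
t=22: queue=[B,H,D,E,C] q_used=0 → run B
t=23: queue=[B,H,D,E,C] q_used=1 → run B
t=24: queue=[H,D,E,C] q_used=0 → run H
t=25: queue=[D,E,C] q_used=0 → run D
t=26: queue=[E,C] q_used=0 → run E
t=27: queue=[E,C] q_used=1 → run E
t=28: queue=[E,C] q_used=2 → run E
t=29: queue=[C] q_used=0 → run C
t=30: (idle)
t=31: (idle)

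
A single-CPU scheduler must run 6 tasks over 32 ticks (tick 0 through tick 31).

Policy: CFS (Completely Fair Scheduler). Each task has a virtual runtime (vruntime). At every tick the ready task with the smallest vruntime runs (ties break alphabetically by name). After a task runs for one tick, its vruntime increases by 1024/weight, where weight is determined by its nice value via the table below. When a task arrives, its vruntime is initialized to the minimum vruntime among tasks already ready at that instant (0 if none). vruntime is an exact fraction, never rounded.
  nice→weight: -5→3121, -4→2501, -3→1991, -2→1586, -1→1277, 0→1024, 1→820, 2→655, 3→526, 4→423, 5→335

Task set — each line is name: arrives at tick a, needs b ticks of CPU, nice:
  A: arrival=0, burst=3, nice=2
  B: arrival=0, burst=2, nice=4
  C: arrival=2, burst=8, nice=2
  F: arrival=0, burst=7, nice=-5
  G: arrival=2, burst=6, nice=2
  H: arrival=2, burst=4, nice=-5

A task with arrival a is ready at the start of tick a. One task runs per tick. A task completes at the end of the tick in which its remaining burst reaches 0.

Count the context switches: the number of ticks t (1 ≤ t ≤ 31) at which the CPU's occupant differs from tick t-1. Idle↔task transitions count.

context switches = 28

t=0: vr[A=0 B=0 F=0] → run A
t=1: vr[A=1024/655 B=0 F=0] → run B
t=2: vr[A=1024/655 B=1024/423 C=0 F=0 G=0 H=0] → run C
t=3: vr[A=1024/655 B=1024/423 C=1024/655 F=0 G=0 H=0] → run F
t=4: vr[A=1024/655 B=1024/423 C=1024/655 F=1024/3121 G=0 H=0] → run G
t=5: vr[A=1024/655 B=1024/423 C=1024/655 F=1024/3121 G=1024/655 H=0] → run H
t=6: vr[A=1024/655 B=1024/423 C=1024/655 F=1024/3121 G=1024/655 H=1024/3121] → run F
t=7: vr[A=1024/655 B=1024/423 C=1024/655 F=2048/3121 G=1024/655 H=1024/3121] → run H
t=8: vr[A=1024/655 B=1024/423 C=1024/655 F=2048/3121 G=1024/655 H=2048/3121] → run F
t=9: vr[A=1024/655 B=1024/423 C=1024/655 F=3072/3121 G=1024/655 H=2048/3121] → run H
t=10: vr[A=1024/655 B=1024/423 C=1024/655 F=3072/3121 G=1024/655 H=3072/3121] → run F
t=11: vr[A=1024/655 B=1024/423 C=1024/655 F=4096/3121 G=1024/655 H=3072/3121] → run H
t=12: vr[A=1024/655 B=1024/423 C=1024/655 F=4096/3121 G=1024/655] → run F
t=13: vr[A=1024/655 B=1024/423 C=1024/655 F=5120/3121 G=1024/655] → run A
t=14: vr[A=2048/655 B=1024/423 C=1024/655 F=5120/3121 G=1024/655] → run C
t=15: vr[A=2048/655 B=1024/423 C=2048/655 F=5120/3121 G=1024/655] → run G
t=16: vr[A=2048/655 B=1024/423 C=2048/655 F=5120/3121 G=2048/655] → run F
t=17: vr[A=2048/655 B=1024/423 C=2048/655 F=6144/3121 G=2048/655] → run F
t=18: vr[A=2048/655 B=1024/423 C=2048/655 G=2048/655] → run B
t=19: vr[A=2048/655 C=2048/655 G=2048/655] → run A
t=20: vr[C=2048/655 G=2048/655] → run C
t=21: vr[C=3072/655 G=2048/655] → run G
t=22: vr[C=3072/655 G=3072/655] → run C
t=23: vr[C=4096/655 G=3072/655] → run G
t=24: vr[C=4096/655 G=4096/655] → run C
t=25: vr[C=1024/131 G=4096/655] → run G
t=26: vr[C=1024/131 G=1024/131] → run C
t=27: vr[C=6144/655 G=1024/131] → run G
t=28: vr[C=6144/655] → run C
t=29: vr[C=7168/655] → run C
t=30: (idle)
t=31: (idle)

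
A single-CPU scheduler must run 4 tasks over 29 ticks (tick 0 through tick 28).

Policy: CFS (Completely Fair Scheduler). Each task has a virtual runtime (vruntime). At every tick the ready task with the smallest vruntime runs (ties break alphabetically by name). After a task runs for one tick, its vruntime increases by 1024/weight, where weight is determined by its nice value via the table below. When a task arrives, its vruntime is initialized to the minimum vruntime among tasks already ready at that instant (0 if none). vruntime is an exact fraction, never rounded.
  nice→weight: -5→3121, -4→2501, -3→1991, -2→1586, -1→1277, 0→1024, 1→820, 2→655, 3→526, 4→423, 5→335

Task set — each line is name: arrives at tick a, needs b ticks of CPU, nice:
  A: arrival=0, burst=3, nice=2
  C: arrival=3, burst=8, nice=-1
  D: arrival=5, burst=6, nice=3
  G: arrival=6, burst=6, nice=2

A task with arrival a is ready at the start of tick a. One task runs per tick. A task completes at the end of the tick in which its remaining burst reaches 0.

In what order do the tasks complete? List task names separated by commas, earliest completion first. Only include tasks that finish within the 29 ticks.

t=0: vr[A=0] → run A
t=1: vr[A=1024/655] → run A
t=2: vr[A=2048/655] → run A
t=3: vr[C=0] → run C
t=4: vr[C=1024/1277] → run C
t=5: vr[C=2048/1277 D=2048/1277] → run C
t=6: vr[C=3072/1277 D=2048/1277 G=2048/1277] → run D
t=7: vr[C=3072/1277 D=1192448/335851 G=2048/1277] → run G
t=8: vr[C=3072/1277 D=1192448/335851 G=2649088/836435] → run C
t=9: vr[C=4096/1277 D=1192448/335851 G=2649088/836435] → run G
t=10: vr[C=4096/1277 D=1192448/335851 G=3956736/836435] → run C
t=11: vr[C=5120/1277 D=1192448/335851 G=3956736/836435] → run D
t=12: vr[C=5120/1277 D=1846272/335851 G=3956736/836435] → run C
t=13: vr[C=6144/1277 D=1846272/335851 G=3956736/836435] → run G
t=14: vr[C=6144/1277 D=1846272/335851 G=5264384/836435] → run C
t=15: vr[C=7168/1277 D=1846272/335851 G=5264384/836435] → run D
t=16: vr[C=7168/1277 D=2500096/335851 G=5264384/836435] → run C
t=17: vr[D=2500096/335851 G=5264384/836435] → run G
t=18: vr[D=2500096/335851 G=6572032/836435] → run D
t=19: vr[D=3153920/335851 G=6572032/836435] → run G
t=20: vr[D=3153920/335851 G=1575936/167287] → run D
t=21: vr[D=3807744/335851 G=1575936/167287] → run G
t=22: vr[D=3807744/335851] → run D
t=23: (idle)
t=24: (idle)
t=25: (idle)
t=26: (idle)
t=27: (idle)
t=28: (idle)

completion order = A, C, G, D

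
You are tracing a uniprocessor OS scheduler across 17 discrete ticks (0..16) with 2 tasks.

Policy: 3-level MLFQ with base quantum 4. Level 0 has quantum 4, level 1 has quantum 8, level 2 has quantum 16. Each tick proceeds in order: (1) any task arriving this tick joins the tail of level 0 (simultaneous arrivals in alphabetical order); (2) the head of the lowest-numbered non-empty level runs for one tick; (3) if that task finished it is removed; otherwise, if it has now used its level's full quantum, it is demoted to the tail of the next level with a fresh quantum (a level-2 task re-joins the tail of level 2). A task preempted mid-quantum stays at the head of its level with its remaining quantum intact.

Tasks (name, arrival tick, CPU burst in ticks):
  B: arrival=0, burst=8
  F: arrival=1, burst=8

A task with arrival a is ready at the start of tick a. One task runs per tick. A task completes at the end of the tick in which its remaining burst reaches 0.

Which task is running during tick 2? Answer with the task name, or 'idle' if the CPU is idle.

running at tick 2 = B

t=0: L0/L1/L2 = B/-/- → run B
t=1: L0/L1/L2 = BF/-/- → run B
t=2: L0/L1/L2 = BF/-/- → run B
t=3: L0/L1/L2 = BF/-/- → run B
t=4: L0/L1/L2 = F/B/- → run F
t=5: L0/L1/L2 = F/B/- → run F
t=6: L0/L1/L2 = F/B/- → run F
t=7: L0/L1/L2 = F/B/- → run F
t=8: L0/L1/L2 = -/BF/- → run B
t=9: L0/L1/L2 = -/BF/- → run B
t=10: L0/L1/L2 = -/BF/- → run B
t=11: L0/L1/L2 = -/BF/- → run B
t=12: L0/L1/L2 = -/F/- → run F
t=13: L0/L1/L2 = -/F/- → run F
t=14: L0/L1/L2 = -/F/- → run F
t=15: L0/L1/L2 = -/F/- → run F
t=16: (idle)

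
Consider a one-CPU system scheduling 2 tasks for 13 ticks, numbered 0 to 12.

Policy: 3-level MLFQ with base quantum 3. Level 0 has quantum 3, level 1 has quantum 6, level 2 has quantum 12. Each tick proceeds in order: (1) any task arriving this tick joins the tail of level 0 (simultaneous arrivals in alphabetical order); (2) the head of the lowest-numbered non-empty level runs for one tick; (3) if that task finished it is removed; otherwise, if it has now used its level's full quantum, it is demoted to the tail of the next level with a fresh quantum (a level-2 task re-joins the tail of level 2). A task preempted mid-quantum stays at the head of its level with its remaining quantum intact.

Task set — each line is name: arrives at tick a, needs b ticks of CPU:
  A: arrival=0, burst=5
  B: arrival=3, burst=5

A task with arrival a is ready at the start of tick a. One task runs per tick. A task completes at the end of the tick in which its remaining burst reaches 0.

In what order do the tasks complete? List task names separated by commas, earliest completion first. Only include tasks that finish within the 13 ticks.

completion order = A, B

t=0: L0/L1/L2 = A/-/- → run A
t=1: L0/L1/L2 = A/-/- → run A
t=2: L0/L1/L2 = A/-/- → run A
t=3: L0/L1/L2 = B/A/- → run B
t=4: L0/L1/L2 = B/A/- → run B
t=5: L0/L1/L2 = B/A/- → run B
t=6: L0/L1/L2 = -/AB/- → run A
t=7: L0/L1/L2 = -/AB/- → run A
t=8: L0/L1/L2 = -/B/- → run B
t=9: L0/L1/L2 = -/B/- → run B
t=10: (idle)
t=11: (idle)
t=12: (idle)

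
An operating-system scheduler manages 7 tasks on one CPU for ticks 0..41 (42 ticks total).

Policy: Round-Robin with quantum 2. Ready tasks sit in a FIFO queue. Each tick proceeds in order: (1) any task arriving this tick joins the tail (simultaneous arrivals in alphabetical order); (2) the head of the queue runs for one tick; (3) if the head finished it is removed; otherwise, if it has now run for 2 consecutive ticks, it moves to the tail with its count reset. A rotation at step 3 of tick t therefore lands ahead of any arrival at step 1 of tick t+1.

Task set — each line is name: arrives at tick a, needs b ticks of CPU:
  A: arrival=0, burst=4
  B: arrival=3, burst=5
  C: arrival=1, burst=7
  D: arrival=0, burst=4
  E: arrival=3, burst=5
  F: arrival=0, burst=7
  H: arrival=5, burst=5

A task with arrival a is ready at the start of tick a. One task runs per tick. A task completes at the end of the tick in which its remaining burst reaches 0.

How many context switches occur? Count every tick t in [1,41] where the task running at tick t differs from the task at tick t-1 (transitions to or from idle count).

t=0: queue=[A,D,F] q_used=0 → run A
t=1: queue=[A,D,F,C] q_used=1 → run A
t=2: queue=[D,F,C,A] q_used=0 → run D
t=3: queue=[D,F,C,A,B,E] q_used=1 → run D
t=4: queue=[F,C,A,B,E,D] q_used=0 → run F
t=5: queue=[F,C,A,B,E,D,H] q_used=1 → run F
t=6: queue=[C,A,B,E,D,H,F] q_used=0 → run C
t=7: queue=[C,A,B,E,D,H,F] q_used=1 → run C
t=8: queue=[A,B,E,D,H,F,C] q_used=0 → run A
t=9: queue=[A,B,E,D,H,F,C] q_used=1 → run A
t=10: queue=[B,E,D,H,F,C] q_used=0 → run B
t=11: queue=[B,E,D,H,F,C] q_used=1 → run B
t=12: queue=[E,D,H,F,C,B] q_used=0 → run E
t=13: queue=[E,D,H,F,C,B] q_used=1 → run E
t=14: queue=[D,H,F,C,B,E] q_used=0 → run D
t=15: queue=[D,H,F,C,B,E] q_used=1 → run D
t=16: queue=[H,F,C,B,E] q_used=0 → run H
t=17: queue=[H,F,C,B,E] q_used=1 → run H
t=18: queue=[F,C,B,E,H] q_used=0 → run F
t=19: queue=[F,C,B,E,H] q_used=1 → run F
t=20: queue=[C,B,E,H,F] q_used=0 → run C
t=21: queue=[C,B,E,H,F] q_used=1 → run C
t=22: queue=[B,E,H,F,C] q_used=0 → run B
t=23: queue=[B,E,H,F,C] q_used=1 → run B
t=24: queue=[E,H,F,C,B] q_used=0 → run E
t=25: queue=[E,H,F,C,B] q_used=1 → run E
t=26: queue=[H,F,C,B,E] q_used=0 → run H
t=27: queue=[H,F,C,B,E] q_used=1 → run H
t=28: queue=[F,C,B,E,H] q_used=0 → run F
t=29: queue=[F,C,B,E,H] q_used=1 → run F
t=30: queue=[C,B,E,H,F] q_used=0 → run C
t=31: queue=[C,B,E,H,F] q_used=1 → run C
t=32: queue=[B,E,H,F,C] q_used=0 → run B
t=33: queue=[E,H,F,C] q_used=0 → run E
t=34: queue=[H,F,C] q_used=0 → run H
t=35: queue=[F,C] q_used=0 → run F
t=36: queue=[C] q_used=0 → run C
t=37: (idle)
t=38: (idle)
t=39: (idle)
t=40: (idle)
t=41: (idle)

context switches = 21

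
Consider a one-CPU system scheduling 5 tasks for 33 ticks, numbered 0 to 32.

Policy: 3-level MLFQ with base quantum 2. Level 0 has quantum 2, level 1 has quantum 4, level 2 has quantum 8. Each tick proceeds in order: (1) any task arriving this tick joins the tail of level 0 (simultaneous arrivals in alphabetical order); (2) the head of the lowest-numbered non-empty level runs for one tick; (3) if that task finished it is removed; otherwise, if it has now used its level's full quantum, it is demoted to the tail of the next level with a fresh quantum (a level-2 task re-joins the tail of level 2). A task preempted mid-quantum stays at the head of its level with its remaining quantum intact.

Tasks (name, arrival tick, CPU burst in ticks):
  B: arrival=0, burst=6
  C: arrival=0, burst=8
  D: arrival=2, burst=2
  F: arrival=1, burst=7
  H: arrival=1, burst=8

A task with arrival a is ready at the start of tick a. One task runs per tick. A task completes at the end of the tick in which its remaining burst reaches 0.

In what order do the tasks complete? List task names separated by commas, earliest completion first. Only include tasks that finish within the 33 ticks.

t=0: L0/L1/L2 = BC/-/- → run B
t=1: L0/L1/L2 = BCFH/-/- → run B
t=2: L0/L1/L2 = CFHD/B/- → run C
t=3: L0/L1/L2 = CFHD/B/- → run C
t=4: L0/L1/L2 = FHD/BC/- → run F
t=5: L0/L1/L2 = FHD/BC/- → run F
t=6: L0/L1/L2 = HD/BCF/- → run H
t=7: L0/L1/L2 = HD/BCF/- → run H
t=8: L0/L1/L2 = D/BCFH/- → run D
t=9: L0/L1/L2 = D/BCFH/- → run D
t=10: L0/L1/L2 = -/BCFH/- → run B
t=11: L0/L1/L2 = -/BCFH/- → run B
t=12: L0/L1/L2 = -/BCFH/- → run B
t=13: L0/L1/L2 = -/BCFH/- → run B
t=14: L0/L1/L2 = -/CFH/- → run C
t=15: L0/L1/L2 = -/CFH/- → run C
t=16: L0/L1/L2 = -/CFH/- → run C
t=17: L0/L1/L2 = -/CFH/- → run C
t=18: L0/L1/L2 = -/FH/C → run F
t=19: L0/L1/L2 = -/FH/C → run F
t=20: L0/L1/L2 = -/FH/C → run F
t=21: L0/L1/L2 = -/FH/C → run F
t=22: L0/L1/L2 = -/H/CF → run H
t=23: L0/L1/L2 = -/H/CF → run H
t=24: L0/L1/L2 = -/H/CF → run H
t=25: L0/L1/L2 = -/H/CF → run H
t=26: L0/L1/L2 = -/-/CFH → run C
t=27: L0/L1/L2 = -/-/CFH → run C
t=28: L0/L1/L2 = -/-/FH → run F
t=29: L0/L1/L2 = -/-/H → run H
t=30: L0/L1/L2 = -/-/H → run H
t=31: (idle)
t=32: (idle)

completion order = D, B, C, F, H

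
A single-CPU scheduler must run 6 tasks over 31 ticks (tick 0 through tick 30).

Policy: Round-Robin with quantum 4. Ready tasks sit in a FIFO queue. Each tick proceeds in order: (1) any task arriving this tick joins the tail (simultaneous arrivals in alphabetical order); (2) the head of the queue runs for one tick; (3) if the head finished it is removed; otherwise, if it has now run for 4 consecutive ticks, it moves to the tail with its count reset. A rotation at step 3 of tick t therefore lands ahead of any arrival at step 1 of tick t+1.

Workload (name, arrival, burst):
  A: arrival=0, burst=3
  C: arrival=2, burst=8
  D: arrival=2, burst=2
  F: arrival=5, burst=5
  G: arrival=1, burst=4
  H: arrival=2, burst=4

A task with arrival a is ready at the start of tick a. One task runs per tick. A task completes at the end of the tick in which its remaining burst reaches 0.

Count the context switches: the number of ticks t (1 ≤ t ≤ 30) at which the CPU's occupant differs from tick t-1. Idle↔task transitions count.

t=0: queue=[A] q_used=0 → run A
t=1: queue=[A,G] q_used=1 → run A
t=2: queue=[A,G,C,D,H] q_used=2 → run A
t=3: queue=[G,C,D,H] q_used=0 → run G
t=4: queue=[G,C,D,H] q_used=1 → run G
t=5: queue=[G,C,D,H,F] q_used=2 → run G
t=6: queue=[G,C,D,H,F] q_used=3 → run G
t=7: queue=[C,D,H,F] q_used=0 → run C
t=8: queue=[C,D,H,F] q_used=1 → run C
t=9: queue=[C,D,H,F] q_used=2 → run C
t=10: queue=[C,D,H,F] q_used=3 → run C
t=11: queue=[D,H,F,C] q_used=0 → run D
t=12: queue=[D,H,F,C] q_used=1 → run D
t=13: queue=[H,F,C] q_used=0 → run H
t=14: queue=[H,F,C] q_used=1 → run H
t=15: queue=[H,F,C] q_used=2 → run H
t=16: queue=[H,F,C] q_used=3 → run H
t=17: queue=[F,C] q_used=0 → run F
t=18: queue=[F,C] q_used=1 → run F
t=19: queue=[F,C] q_used=2 → run F
t=20: queue=[F,C] q_used=3 → run F
t=21: queue=[C,F] q_used=0 → run C
t=22: queue=[C,F] q_used=1 → run C
t=23: queue=[C,F] q_used=2 → run C
t=24: queue=[C,F] q_used=3 → run C
t=25: queue=[F] q_used=0 → run F
t=26: (idle)
t=27: (idle)
t=28: (idle)
t=29: (idle)
t=30: (idle)

context switches = 8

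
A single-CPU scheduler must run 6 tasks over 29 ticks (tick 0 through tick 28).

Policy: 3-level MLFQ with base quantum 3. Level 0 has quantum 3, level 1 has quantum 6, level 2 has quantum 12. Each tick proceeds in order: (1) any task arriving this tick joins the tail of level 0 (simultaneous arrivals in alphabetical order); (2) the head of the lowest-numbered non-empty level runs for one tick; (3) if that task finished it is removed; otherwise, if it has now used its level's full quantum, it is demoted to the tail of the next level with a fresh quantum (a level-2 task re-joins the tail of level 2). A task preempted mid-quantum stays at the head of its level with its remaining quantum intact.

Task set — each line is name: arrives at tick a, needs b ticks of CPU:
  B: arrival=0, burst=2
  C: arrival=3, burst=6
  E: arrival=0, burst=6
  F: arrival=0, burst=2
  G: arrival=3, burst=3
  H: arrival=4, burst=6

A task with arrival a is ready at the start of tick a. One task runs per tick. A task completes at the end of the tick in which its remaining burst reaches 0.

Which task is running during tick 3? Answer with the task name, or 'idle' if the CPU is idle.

t=0: L0/L1/L2 = BEF/-/- → run B
t=1: L0/L1/L2 = BEF/-/- → run B
t=2: L0/L1/L2 = EF/-/- → run E
t=3: L0/L1/L2 = EFCG/-/- → run E
t=4: L0/L1/L2 = EFCGH/-/- → run E
t=5: L0/L1/L2 = FCGH/E/- → run F
t=6: L0/L1/L2 = FCGH/E/- → run F
t=7: L0/L1/L2 = CGH/E/- → run C
t=8: L0/L1/L2 = CGH/E/- → run C
t=9: L0/L1/L2 = CGH/E/- → run C
t=10: L0/L1/L2 = GH/EC/- → run G
t=11: L0/L1/L2 = GH/EC/- → run G
t=12: L0/L1/L2 = GH/EC/- → run G
t=13: L0/L1/L2 = H/EC/- → run H
t=14: L0/L1/L2 = H/EC/- → run H
t=15: L0/L1/L2 = H/EC/- → run H
t=16: L0/L1/L2 = -/ECH/- → run E
t=17: L0/L1/L2 = -/ECH/- → run E
t=18: L0/L1/L2 = -/ECH/- → run E
t=19: L0/L1/L2 = -/CH/- → run C
t=20: L0/L1/L2 = -/CH/- → run C
t=21: L0/L1/L2 = -/CH/- → run C
t=22: L0/L1/L2 = -/H/- → run H
t=23: L0/L1/L2 = -/H/- → run H
t=24: L0/L1/L2 = -/H/- → run H
t=25: (idle)
t=26: (idle)
t=27: (idle)
t=28: (idle)

running at tick 3 = E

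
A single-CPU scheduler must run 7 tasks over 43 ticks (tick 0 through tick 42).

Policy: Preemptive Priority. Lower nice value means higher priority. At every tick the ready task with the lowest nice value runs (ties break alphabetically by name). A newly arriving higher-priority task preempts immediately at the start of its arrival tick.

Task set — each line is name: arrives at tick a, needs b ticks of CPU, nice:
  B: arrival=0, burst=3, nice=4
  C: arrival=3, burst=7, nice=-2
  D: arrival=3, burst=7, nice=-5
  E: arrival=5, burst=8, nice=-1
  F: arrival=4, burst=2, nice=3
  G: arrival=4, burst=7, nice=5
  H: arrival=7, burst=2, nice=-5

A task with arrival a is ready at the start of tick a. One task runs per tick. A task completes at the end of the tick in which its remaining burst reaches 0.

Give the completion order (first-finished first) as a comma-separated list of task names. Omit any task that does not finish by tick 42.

t=0: ready={B} → run B
t=1: ready={B} → run B
t=2: ready={B} → run B
t=3: ready={C,D} → run D
t=4: ready={C,D,F,G} → run D
t=5: ready={C,D,E,F,G} → run D
t=6: ready={C,D,E,F,G} → run D
t=7: ready={C,D,E,F,G,H} → run D
t=8: ready={C,D,E,F,G,H} → run D
t=9: ready={C,D,E,F,G,H} → run D
t=10: ready={C,E,F,G,H} → run H
t=11: ready={C,E,F,G,H} → run H
t=12: ready={C,E,F,G} → run C
t=13: ready={C,E,F,G} → run C
t=14: ready={C,E,F,G} → run C
t=15: ready={C,E,F,G} → run C
t=16: ready={C,E,F,G} → run C
t=17: ready={C,E,F,G} → run C
t=18: ready={C,E,F,G} → run C
t=19: ready={E,F,G} → run E
t=20: ready={E,F,G} → run E
t=21: ready={E,F,G} → run E
t=22: ready={E,F,G} → run E
t=23: ready={E,F,G} → run E
t=24: ready={E,F,G} → run E
t=25: ready={E,F,G} → run E
t=26: ready={E,F,G} → run E
t=27: ready={F,G} → run F
t=28: ready={F,G} → run F
t=29: ready={G} → run G
t=30: ready={G} → run G
t=31: ready={G} → run G
t=32: ready={G} → run G
t=33: ready={G} → run G
t=34: ready={G} → run G
t=35: ready={G} → run G
t=36: (idle)
t=37: (idle)
t=38: (idle)
t=39: (idle)
t=40: (idle)
t=41: (idle)
t=42: (idle)

completion order = B, D, H, C, E, F, G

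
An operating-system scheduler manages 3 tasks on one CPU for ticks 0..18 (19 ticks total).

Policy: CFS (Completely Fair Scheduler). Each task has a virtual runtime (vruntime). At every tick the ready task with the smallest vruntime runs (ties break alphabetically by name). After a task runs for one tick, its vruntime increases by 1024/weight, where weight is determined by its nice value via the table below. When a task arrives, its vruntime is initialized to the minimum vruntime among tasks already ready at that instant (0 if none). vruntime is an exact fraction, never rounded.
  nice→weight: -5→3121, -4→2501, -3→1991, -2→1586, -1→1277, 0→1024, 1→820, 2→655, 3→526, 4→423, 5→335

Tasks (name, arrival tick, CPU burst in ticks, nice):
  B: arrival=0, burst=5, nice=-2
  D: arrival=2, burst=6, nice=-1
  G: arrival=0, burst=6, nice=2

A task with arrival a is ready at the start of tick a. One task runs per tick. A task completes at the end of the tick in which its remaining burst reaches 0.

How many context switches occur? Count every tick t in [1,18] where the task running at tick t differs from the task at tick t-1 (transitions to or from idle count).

t=0: vr[B=0 G=0] → run B
t=1: vr[B=512/793 G=0] → run G
t=2: vr[B=512/793 D=512/793 G=1024/655] → run B
t=3: vr[B=1024/793 D=512/793 G=1024/655] → run D
t=4: vr[B=1024/793 D=1465856/1012661 G=1024/655] → run B
t=5: vr[B=1536/793 D=1465856/1012661 G=1024/655] → run D
t=6: vr[B=1536/793 D=2277888/1012661 G=1024/655] → run G
t=7: vr[B=1536/793 D=2277888/1012661 G=2048/655] → run B
t=8: vr[B=2048/793 D=2277888/1012661 G=2048/655] → run D
t=9: vr[B=2048/793 D=3089920/1012661 G=2048/655] → run B
t=10: vr[D=3089920/1012661 G=2048/655] → run D
t=11: vr[D=3901952/1012661 G=2048/655] → run G
t=12: vr[D=3901952/1012661 G=3072/655] → run D
t=13: vr[D=4713984/1012661 G=3072/655] → run D
t=14: vr[G=3072/655] → run G
t=15: vr[G=4096/655] → run G
t=16: vr[G=1024/131] → run G
t=17: (idle)
t=18: (idle)

context switches = 14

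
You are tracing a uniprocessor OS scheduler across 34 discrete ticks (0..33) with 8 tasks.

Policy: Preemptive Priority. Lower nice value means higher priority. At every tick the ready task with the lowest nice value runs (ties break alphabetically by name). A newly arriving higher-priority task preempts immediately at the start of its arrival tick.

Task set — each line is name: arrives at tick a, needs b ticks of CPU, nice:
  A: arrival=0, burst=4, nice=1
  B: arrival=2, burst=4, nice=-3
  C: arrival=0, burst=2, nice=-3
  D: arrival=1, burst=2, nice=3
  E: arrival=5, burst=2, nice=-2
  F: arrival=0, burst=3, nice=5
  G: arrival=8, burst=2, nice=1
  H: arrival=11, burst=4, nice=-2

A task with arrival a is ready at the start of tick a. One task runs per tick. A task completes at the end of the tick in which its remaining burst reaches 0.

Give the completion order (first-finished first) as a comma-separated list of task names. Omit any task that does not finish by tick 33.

t=0: ready={A,C,F} → run C
t=1: ready={A,C,D,F} → run C
t=2: ready={A,B,D,F} → run B
t=3: ready={A,B,D,F} → run B
t=4: ready={A,B,D,F} → run B
t=5: ready={A,B,D,E,F} → run B
t=6: ready={A,D,E,F} → run E
t=7: ready={A,D,E,F} → run E
t=8: ready={A,D,F,G} → run A
t=9: ready={A,D,F,G} → run A
t=10: ready={A,D,F,G} → run A
t=11: ready={A,D,F,G,H} → run H
t=12: ready={A,D,F,G,H} → run H
t=13: ready={A,D,F,G,H} → run H
t=14: ready={A,D,F,G,H} → run H
t=15: ready={A,D,F,G} → run A
t=16: ready={D,F,G} → run G
t=17: ready={D,F,G} → run G
t=18: ready={D,F} → run D
t=19: ready={D,F} → run D
t=20: ready={F} → run F
t=21: ready={F} → run F
t=22: ready={F} → run F
t=23: (idle)
t=24: (idle)
t=25: (idle)
t=26: (idle)
t=27: (idle)
t=28: (idle)
t=29: (idle)
t=30: (idle)
t=31: (idle)
t=32: (idle)
t=33: (idle)

completion order = C, B, E, H, A, G, D, F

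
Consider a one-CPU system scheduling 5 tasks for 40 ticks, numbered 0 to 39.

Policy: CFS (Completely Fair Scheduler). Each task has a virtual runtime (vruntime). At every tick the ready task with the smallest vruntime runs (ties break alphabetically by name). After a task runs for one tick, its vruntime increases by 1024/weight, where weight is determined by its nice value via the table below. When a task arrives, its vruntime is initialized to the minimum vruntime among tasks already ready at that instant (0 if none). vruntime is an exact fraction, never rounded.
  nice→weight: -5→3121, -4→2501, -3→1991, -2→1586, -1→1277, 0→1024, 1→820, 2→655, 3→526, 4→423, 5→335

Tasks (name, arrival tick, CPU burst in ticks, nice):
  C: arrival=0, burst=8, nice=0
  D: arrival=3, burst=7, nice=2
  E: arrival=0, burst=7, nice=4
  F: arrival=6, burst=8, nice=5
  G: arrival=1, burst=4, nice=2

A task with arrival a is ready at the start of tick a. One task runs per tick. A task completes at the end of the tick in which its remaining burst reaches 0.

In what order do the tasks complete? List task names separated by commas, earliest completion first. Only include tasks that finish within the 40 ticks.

completion order = G, C, D, E, F

t=0: vr[C=0 E=0] → run C
t=1: vr[C=1 E=0 G=0] → run E
t=2: vr[C=1 E=1024/423 G=0] → run G
t=3: vr[C=1 D=1 E=1024/423 G=1024/655] → run C
t=4: vr[C=2 D=1 E=1024/423 G=1024/655] → run D
t=5: vr[C=2 D=1679/655 E=1024/423 G=1024/655] → run G
t=6: vr[C=2 D=1679/655 E=1024/423 F=2 G=2048/655] → run C
t=7: vr[C=3 D=1679/655 E=1024/423 F=2 G=2048/655] → run F
t=8: vr[C=3 D=1679/655 E=1024/423 F=1694/335 G=2048/655] → run E
t=9: vr[C=3 D=1679/655 E=2048/423 F=1694/335 G=2048/655] → run D
t=10: vr[C=3 D=2703/655 E=2048/423 F=1694/335 G=2048/655] → run C
t=11: vr[C=4 D=2703/655 E=2048/423 F=1694/335 G=2048/655] → run G
t=12: vr[C=4 D=2703/655 E=2048/423 F=1694/335 G=3072/655] → run C
t=13: vr[C=5 D=2703/655 E=2048/423 F=1694/335 G=3072/655] → run D
t=14: vr[C=5 D=3727/655 E=2048/423 F=1694/335 G=3072/655] → run G
t=15: vr[C=5 D=3727/655 E=2048/423 F=1694/335] → run E
t=16: vr[C=5 D=3727/655 E=1024/141 F=1694/335] → run C
t=17: vr[C=6 D=3727/655 E=1024/141 F=1694/335] → run F
t=18: vr[C=6 D=3727/655 E=1024/141 F=2718/335] → run D
t=19: vr[C=6 D=4751/655 E=1024/141 F=2718/335] → run C
t=20: vr[C=7 D=4751/655 E=1024/141 F=2718/335] → run C
t=21: vr[D=4751/655 E=1024/141 F=2718/335] → run D
t=22: vr[D=1155/131 E=1024/141 F=2718/335] → run E
t=23: vr[D=1155/131 E=4096/423 F=2718/335] → run F
t=24: vr[D=1155/131 E=4096/423 F=3742/335] → run D
t=25: vr[D=6799/655 E=4096/423 F=3742/335] → run E
t=26: vr[D=6799/655 E=5120/423 F=3742/335] → run D
t=27: vr[E=5120/423 F=3742/335] → run F
t=28: vr[E=5120/423 F=4766/335] → run E
t=29: vr[E=2048/141 F=4766/335] → run F
t=30: vr[E=2048/141 F=1158/67] → run E
t=31: vr[F=1158/67] → run F
t=32: vr[F=6814/335] → run F
t=33: vr[F=7838/335] → run F
t=34: (idle)
t=35: (idle)
t=36: (idle)
t=37: (idle)
t=38: (idle)
t=39: (idle)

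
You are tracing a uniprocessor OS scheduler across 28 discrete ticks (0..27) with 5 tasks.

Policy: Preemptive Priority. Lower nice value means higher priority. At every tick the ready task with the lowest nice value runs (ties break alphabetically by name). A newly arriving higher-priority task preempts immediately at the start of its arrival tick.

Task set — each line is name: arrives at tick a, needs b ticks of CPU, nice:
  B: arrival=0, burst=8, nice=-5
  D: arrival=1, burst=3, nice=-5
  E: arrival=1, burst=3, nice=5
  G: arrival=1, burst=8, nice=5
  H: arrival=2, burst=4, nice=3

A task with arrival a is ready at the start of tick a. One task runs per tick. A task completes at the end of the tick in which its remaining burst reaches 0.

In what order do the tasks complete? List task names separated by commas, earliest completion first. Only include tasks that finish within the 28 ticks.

t=0: ready={B} → run B
t=1: ready={B,D,E,G} → run B
t=2: ready={B,D,E,G,H} → run B
t=3: ready={B,D,E,G,H} → run B
t=4: ready={B,D,E,G,H} → run B
t=5: ready={B,D,E,G,H} → run B
t=6: ready={B,D,E,G,H} → run B
t=7: ready={B,D,E,G,H} → run B
t=8: ready={D,E,G,H} → run D
t=9: ready={D,E,G,H} → run D
t=10: ready={D,E,G,H} → run D
t=11: ready={E,G,H} → run H
t=12: ready={E,G,H} → run H
t=13: ready={E,G,H} → run H
t=14: ready={E,G,H} → run H
t=15: ready={E,G} → run E
t=16: ready={E,G} → run E
t=17: ready={E,G} → run E
t=18: ready={G} → run G
t=19: ready={G} → run G
t=20: ready={G} → run G
t=21: ready={G} → run G
t=22: ready={G} → run G
t=23: ready={G} → run G
t=24: ready={G} → run G
t=25: ready={G} → run G
t=26: (idle)
t=27: (idle)

completion order = B, D, H, E, G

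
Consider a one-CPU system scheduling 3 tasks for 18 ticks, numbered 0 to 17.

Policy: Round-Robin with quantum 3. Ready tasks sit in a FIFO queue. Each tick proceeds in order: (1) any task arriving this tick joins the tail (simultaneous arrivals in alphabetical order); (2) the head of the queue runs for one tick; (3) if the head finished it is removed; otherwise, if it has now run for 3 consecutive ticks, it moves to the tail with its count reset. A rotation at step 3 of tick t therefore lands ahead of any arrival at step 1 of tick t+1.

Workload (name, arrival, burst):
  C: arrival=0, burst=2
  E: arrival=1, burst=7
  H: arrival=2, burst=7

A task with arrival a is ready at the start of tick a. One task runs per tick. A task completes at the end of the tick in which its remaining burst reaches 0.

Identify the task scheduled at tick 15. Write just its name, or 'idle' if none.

t=0: queue=[C] q_used=0 → run C
t=1: queue=[C,E] q_used=1 → run C
t=2: queue=[E,H] q_used=0 → run E
t=3: queue=[E,H] q_used=1 → run E
t=4: queue=[E,H] q_used=2 → run E
t=5: queue=[H,E] q_used=0 → run H
t=6: queue=[H,E] q_used=1 → run H
t=7: queue=[H,E] q_used=2 → run H
t=8: queue=[E,H] q_used=0 → run E
t=9: queue=[E,H] q_used=1 → run E
t=10: queue=[E,H] q_used=2 → run E
t=11: queue=[H,E] q_used=0 → run H
t=12: queue=[H,E] q_used=1 → run H
t=13: queue=[H,E] q_used=2 → run H
t=14: queue=[E,H] q_used=0 → run E
t=15: queue=[H] q_used=0 → run H
t=16: (idle)
t=17: (idle)

running at tick 15 = H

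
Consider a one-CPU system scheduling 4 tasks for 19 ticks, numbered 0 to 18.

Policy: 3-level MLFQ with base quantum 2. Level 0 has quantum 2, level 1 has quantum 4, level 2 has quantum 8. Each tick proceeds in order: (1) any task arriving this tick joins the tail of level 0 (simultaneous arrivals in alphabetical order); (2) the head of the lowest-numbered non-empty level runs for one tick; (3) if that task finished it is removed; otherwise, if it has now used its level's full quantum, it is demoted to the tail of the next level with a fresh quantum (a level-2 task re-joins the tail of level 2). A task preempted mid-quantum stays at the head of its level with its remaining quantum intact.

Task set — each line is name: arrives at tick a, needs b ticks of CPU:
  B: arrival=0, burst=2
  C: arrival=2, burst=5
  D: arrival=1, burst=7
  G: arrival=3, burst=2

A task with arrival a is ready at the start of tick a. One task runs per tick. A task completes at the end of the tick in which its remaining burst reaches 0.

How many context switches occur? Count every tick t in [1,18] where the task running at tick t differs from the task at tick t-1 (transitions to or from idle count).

context switches = 7

t=0: L0/L1/L2 = B/-/- → run B
t=1: L0/L1/L2 = BD/-/- → run B
t=2: L0/L1/L2 = DC/-/- → run D
t=3: L0/L1/L2 = DCG/-/- → run D
t=4: L0/L1/L2 = CG/D/- → run C
t=5: L0/L1/L2 = CG/D/- → run C
t=6: L0/L1/L2 = G/DC/- → run G
t=7: L0/L1/L2 = G/DC/- → run G
t=8: L0/L1/L2 = -/DC/- → run D
t=9: L0/L1/L2 = -/DC/- → run D
t=10: L0/L1/L2 = -/DC/- → run D
t=11: L0/L1/L2 = -/DC/- → run D
t=12: L0/L1/L2 = -/C/D → run C
t=13: L0/L1/L2 = -/C/D → run C
t=14: L0/L1/L2 = -/C/D → run C
t=15: L0/L1/L2 = -/-/D → run D
t=16: (idle)
t=17: (idle)
t=18: (idle)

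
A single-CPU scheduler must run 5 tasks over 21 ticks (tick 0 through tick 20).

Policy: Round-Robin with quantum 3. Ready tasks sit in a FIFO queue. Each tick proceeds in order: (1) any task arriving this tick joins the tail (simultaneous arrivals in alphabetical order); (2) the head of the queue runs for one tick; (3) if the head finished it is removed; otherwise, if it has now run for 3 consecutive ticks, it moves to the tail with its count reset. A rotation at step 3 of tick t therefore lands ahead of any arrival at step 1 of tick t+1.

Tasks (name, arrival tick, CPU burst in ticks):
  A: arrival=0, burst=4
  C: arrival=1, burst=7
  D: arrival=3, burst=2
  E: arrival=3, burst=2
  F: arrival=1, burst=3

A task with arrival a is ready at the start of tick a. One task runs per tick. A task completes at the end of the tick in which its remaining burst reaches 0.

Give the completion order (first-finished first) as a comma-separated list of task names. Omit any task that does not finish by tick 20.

completion order = F, A, D, E, C

t=0: queue=[A] q_used=0 → run A
t=1: queue=[A,C,F] q_used=1 → run A
t=2: queue=[A,C,F] q_used=2 → run A
t=3: queue=[C,F,A,D,E] q_used=0 → run C
t=4: queue=[C,F,A,D,E] q_used=1 → run C
t=5: queue=[C,F,A,D,E] q_used=2 → run C
t=6: queue=[F,A,D,E,C] q_used=0 → run F
t=7: queue=[F,A,D,E,C] q_used=1 → run F
t=8: queue=[F,A,D,E,C] q_used=2 → run F
t=9: queue=[A,D,E,C] q_used=0 → run A
t=10: queue=[D,E,C] q_used=0 → run D
t=11: queue=[D,E,C] q_used=1 → run D
t=12: queue=[E,C] q_used=0 → run E
t=13: queue=[E,C] q_used=1 → run E
t=14: queue=[C] q_used=0 → run C
t=15: queue=[C] q_used=1 → run C
t=16: queue=[C] q_used=2 → run C
t=17: queue=[C] q_used=0 → run C
t=18: (idle)
t=19: (idle)
t=20: (idle)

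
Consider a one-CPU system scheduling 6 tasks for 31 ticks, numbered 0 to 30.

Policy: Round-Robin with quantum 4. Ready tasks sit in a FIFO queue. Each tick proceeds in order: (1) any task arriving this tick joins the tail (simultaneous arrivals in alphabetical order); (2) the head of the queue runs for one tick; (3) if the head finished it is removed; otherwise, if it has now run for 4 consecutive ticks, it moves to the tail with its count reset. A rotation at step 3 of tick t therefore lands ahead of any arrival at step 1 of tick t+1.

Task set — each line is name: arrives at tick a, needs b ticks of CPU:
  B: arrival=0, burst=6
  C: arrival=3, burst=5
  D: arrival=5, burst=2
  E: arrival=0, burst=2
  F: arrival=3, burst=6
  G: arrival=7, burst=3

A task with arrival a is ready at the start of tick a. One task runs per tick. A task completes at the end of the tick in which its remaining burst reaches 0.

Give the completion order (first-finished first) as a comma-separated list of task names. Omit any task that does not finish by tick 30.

t=0: queue=[B,E] q_used=0 → run B
t=1: queue=[B,E] q_used=1 → run B
t=2: queue=[B,E] q_used=2 → run B
t=3: queue=[B,E,C,F] q_used=3 → run B
t=4: queue=[E,C,F,B] q_used=0 → run E
t=5: queue=[E,C,F,B,D] q_used=1 → run E
t=6: queue=[C,F,B,D] q_used=0 → run C
t=7: queue=[C,F,B,D,G] q_used=1 → run C
t=8: queue=[C,F,B,D,G] q_used=2 → run C
t=9: queue=[C,F,B,D,G] q_used=3 → run C
t=10: queue=[F,B,D,G,C] q_used=0 → run F
t=11: queue=[F,B,D,G,C] q_used=1 → run F
t=12: queue=[F,B,D,G,C] q_used=2 → run F
t=13: queue=[F,B,D,G,C] q_used=3 → run F
t=14: queue=[B,D,G,C,F] q_used=0 → run B
t=15: queue=[B,D,G,C,F] q_used=1 → run B
t=16: queue=[D,G,C,F] q_used=0 → run D
t=17: queue=[D,G,C,F] q_used=1 → run D
t=18: queue=[G,C,F] q_used=0 → run G
t=19: queue=[G,C,F] q_used=1 → run G
t=20: queue=[G,C,F] q_used=2 → run G
t=21: queue=[C,F] q_used=0 → run C
t=22: queue=[F] q_used=0 → run F
t=23: queue=[F] q_used=1 → run F
t=24: (idle)
t=25: (idle)
t=26: (idle)
t=27: (idle)
t=28: (idle)
t=29: (idle)
t=30: (idle)

completion order = E, B, D, G, C, F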